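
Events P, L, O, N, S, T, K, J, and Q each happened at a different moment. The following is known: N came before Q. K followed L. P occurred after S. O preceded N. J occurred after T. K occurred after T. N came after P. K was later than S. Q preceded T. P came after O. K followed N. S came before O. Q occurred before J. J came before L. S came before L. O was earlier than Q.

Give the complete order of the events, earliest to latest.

The constraints fix every adjacent pair, so only one ordering works:
S → O → P → N → Q → T → J → L → K.

S, O, P, N, Q, T, J, L, K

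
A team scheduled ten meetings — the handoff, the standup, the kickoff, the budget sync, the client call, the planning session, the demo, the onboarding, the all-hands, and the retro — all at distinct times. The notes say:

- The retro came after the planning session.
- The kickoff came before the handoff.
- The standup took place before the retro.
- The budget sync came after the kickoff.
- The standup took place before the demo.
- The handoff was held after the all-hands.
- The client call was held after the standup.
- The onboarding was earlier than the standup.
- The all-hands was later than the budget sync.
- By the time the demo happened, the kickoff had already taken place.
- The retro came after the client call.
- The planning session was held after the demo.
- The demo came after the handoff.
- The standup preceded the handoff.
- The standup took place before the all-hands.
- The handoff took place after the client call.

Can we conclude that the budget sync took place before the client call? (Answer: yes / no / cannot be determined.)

cannot be determined

No chain of stated constraints runs from the budget sync to the client call, and none runs from the client call to the budget sync either.
So the relative order of the budget sync and the client call is not fixed by the given facts.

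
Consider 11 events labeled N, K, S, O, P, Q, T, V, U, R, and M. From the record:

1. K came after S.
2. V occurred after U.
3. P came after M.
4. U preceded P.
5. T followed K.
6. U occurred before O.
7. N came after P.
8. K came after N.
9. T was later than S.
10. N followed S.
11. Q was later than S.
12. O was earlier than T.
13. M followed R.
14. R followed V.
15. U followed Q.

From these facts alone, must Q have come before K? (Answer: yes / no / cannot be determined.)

yes

Chain the constraints: Q → U → P → N → K. Each link is directly stated, so Q comes before K.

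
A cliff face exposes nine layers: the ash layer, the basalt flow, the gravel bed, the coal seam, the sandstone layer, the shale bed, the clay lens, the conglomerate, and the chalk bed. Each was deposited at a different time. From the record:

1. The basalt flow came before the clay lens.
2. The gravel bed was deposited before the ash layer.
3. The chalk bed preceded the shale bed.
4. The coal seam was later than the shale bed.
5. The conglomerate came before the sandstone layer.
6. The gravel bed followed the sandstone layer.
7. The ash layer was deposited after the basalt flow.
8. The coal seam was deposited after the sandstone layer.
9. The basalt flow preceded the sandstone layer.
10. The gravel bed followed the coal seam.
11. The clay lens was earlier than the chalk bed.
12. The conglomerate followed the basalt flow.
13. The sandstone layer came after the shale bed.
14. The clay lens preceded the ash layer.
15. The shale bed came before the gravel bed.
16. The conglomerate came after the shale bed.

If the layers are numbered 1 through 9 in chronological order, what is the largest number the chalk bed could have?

3

The chalk bed must come before the ash layer, the coal seam, the conglomerate, the gravel bed, the sandstone layer, and the shale bed — 6 layers forced after it.
Everything else can be placed before the chalk bed in some valid order, so the chalk bed can sit as late as position 9 − 6 = 3.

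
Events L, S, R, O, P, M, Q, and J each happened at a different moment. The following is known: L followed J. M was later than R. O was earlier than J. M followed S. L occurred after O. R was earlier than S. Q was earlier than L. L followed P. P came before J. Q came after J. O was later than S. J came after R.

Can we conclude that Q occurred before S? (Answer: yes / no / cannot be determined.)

Tracing the constraints gives S → O → J → Q, so S must come before Q.
That means Q cannot be before S.

no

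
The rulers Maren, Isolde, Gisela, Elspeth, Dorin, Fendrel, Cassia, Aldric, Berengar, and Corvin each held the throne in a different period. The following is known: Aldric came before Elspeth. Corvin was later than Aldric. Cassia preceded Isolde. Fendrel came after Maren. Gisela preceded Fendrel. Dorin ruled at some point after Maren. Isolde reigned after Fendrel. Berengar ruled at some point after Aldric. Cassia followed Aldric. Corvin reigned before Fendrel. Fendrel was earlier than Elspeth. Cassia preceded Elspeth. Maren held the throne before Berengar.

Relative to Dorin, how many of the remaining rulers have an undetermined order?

Forced before Dorin: Maren.
That leaves Aldric, Berengar, Cassia, Corvin, Elspeth, Fendrel, Gisela, and Isolde with no forced order relative to Dorin — 8.

8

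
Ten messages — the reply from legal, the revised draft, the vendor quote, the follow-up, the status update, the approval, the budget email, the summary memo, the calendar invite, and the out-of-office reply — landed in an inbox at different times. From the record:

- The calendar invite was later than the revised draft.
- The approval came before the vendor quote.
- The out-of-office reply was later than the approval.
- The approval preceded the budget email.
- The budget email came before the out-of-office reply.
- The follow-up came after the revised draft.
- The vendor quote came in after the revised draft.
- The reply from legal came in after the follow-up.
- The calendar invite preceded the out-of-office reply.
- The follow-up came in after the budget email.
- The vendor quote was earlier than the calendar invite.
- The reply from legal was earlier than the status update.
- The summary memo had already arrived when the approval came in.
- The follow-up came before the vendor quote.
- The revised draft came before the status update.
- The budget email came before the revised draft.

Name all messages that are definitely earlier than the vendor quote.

the approval, the budget email, the follow-up, the revised draft, the summary memo

Directly stated before the vendor quote: the approval, the follow-up, and the revised draft.
The budget email reaches the vendor quote via the budget email → the follow-up → the vendor quote.
The summary memo reaches the vendor quote via the summary memo → the approval → the vendor quote.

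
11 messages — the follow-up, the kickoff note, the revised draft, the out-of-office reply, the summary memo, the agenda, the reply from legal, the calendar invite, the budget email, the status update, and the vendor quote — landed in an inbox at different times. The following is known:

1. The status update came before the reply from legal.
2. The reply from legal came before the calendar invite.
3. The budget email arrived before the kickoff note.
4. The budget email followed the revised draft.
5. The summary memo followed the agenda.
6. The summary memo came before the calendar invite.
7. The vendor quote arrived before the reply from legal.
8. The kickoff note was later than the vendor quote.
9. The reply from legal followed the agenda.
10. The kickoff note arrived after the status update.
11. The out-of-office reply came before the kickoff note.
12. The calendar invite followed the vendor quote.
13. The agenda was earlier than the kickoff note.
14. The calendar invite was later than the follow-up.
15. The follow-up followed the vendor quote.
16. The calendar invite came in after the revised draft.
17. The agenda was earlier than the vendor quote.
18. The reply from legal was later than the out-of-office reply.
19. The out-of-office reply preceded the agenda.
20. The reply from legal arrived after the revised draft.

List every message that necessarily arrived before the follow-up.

the agenda, the out-of-office reply, the vendor quote

Directly stated before the follow-up: the vendor quote.
The agenda reaches the follow-up via the agenda → the vendor quote → the follow-up.
The out-of-office reply reaches the follow-up via the out-of-office reply → the agenda → the vendor quote → the follow-up.
No chain forces the kickoff note (or any of the others) ahead of the follow-up.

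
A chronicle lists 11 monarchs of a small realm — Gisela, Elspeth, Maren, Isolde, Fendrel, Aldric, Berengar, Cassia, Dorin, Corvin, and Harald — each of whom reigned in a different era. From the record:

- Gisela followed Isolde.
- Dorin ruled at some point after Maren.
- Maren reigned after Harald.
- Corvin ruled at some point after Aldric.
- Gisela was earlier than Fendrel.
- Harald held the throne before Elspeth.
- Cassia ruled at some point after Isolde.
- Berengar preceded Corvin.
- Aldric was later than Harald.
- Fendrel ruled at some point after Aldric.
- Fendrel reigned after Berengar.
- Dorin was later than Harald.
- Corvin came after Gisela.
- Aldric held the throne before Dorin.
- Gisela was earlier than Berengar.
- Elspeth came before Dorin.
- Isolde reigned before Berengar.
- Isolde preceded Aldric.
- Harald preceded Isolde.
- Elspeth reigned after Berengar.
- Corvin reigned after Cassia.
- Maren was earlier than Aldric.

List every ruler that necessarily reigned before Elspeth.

Berengar, Gisela, Harald, Isolde

Directly stated before Elspeth: Berengar and Harald.
Gisela reaches Elspeth via Gisela → Berengar → Elspeth.
Isolde reaches Elspeth via Isolde → Berengar → Elspeth.
No chain forces Corvin (or any of the others) ahead of Elspeth.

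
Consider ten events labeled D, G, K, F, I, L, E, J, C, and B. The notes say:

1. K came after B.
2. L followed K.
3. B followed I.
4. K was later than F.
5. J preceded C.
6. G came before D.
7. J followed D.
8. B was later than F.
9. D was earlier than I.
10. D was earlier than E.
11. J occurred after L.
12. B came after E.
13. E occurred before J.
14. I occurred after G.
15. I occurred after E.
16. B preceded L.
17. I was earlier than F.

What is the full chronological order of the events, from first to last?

The constraints fix every adjacent pair, so only one ordering works:
G → D → E → I → F → B → K → L → J → C.

G, D, E, I, F, B, K, L, J, C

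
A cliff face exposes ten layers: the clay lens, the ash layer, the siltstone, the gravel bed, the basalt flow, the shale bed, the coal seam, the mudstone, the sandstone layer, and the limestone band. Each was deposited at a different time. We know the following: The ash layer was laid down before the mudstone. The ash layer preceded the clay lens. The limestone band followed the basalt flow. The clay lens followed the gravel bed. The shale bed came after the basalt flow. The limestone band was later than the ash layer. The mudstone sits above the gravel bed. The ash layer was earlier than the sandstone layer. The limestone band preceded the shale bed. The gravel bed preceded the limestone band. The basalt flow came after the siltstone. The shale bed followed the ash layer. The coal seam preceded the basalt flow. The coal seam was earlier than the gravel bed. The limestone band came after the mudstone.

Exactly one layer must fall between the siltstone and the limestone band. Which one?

Tracing the constraints gives the siltstone → the basalt flow → the limestone band, so the basalt flow sits after the siltstone and before the limestone band.
No other layer is forced both after the siltstone and before the limestone band.

the basalt flow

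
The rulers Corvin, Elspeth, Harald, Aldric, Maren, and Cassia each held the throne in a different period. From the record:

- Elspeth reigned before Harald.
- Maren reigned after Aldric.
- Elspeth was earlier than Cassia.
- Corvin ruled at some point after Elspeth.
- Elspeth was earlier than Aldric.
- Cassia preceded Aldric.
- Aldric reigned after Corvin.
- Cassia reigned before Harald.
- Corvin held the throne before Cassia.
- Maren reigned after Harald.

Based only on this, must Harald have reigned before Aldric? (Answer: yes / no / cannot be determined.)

cannot be determined

No chain of stated constraints runs from Harald to Aldric, and none runs from Aldric to Harald either.
So the relative order of Harald and Aldric is not fixed by the given facts.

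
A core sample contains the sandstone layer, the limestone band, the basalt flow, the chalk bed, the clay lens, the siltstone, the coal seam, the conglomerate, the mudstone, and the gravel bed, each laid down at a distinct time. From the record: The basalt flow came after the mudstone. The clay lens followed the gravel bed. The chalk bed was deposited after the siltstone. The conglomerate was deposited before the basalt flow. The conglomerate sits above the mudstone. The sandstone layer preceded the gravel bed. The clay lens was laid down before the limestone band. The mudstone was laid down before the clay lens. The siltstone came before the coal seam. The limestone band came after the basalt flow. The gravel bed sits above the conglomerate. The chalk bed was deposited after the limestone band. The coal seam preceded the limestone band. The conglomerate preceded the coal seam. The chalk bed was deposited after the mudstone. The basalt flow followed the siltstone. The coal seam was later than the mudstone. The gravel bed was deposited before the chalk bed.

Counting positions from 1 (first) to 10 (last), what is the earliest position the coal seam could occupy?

The conglomerate, the mudstone, and the siltstone must all come before the coal seam — 3 forced predecessors.
Nothing else is forced ahead of the coal seam, so its earliest slot is position 3 + 1 = 4.

4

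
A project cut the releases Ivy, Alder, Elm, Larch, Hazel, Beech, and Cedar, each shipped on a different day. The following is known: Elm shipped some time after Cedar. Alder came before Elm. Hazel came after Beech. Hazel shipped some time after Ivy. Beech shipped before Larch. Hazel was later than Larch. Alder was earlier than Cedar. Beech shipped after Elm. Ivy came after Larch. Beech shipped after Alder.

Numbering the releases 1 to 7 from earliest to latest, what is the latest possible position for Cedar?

Cedar must come before Beech, Elm, Hazel, Ivy, and Larch — 5 releases forced after it.
Everything else can be placed before Cedar in some valid order, so Cedar can sit as late as position 7 − 5 = 2.

2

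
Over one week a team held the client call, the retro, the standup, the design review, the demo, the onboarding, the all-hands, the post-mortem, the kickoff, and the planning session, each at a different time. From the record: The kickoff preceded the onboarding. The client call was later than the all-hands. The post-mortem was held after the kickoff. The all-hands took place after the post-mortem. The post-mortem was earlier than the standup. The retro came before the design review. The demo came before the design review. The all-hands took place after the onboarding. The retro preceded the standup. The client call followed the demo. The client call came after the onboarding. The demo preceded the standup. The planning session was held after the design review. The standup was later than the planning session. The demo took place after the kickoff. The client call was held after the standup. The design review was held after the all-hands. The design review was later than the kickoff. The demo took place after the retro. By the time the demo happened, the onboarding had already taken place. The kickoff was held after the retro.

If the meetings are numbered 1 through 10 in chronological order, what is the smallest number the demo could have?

The kickoff, the onboarding, and the retro must all come before the demo — 3 forced predecessors.
Nothing else is forced ahead of the demo, so its earliest slot is position 3 + 1 = 4.

4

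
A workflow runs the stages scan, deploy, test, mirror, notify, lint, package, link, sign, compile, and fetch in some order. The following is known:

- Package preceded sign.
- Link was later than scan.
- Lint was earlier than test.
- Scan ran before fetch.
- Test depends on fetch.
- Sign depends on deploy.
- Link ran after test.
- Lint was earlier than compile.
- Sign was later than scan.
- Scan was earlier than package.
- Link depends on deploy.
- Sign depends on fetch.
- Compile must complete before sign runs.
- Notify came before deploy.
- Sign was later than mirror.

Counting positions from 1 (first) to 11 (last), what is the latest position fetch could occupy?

Fetch must come before link, sign, and test — 3 stages forced after it.
Everything else can be placed before fetch in some valid order, so fetch can sit as late as position 11 − 3 = 8.

8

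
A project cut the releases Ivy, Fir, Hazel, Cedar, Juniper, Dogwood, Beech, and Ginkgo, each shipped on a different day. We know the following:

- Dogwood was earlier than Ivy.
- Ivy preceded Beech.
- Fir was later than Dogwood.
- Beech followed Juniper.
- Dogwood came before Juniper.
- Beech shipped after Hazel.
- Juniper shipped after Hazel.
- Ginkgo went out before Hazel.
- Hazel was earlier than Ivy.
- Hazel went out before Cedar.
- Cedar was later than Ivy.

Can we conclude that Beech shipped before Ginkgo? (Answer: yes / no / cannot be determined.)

Tracing the constraints gives Ginkgo → Hazel → Beech, so Ginkgo must come before Beech.
That means Beech cannot be before Ginkgo.

no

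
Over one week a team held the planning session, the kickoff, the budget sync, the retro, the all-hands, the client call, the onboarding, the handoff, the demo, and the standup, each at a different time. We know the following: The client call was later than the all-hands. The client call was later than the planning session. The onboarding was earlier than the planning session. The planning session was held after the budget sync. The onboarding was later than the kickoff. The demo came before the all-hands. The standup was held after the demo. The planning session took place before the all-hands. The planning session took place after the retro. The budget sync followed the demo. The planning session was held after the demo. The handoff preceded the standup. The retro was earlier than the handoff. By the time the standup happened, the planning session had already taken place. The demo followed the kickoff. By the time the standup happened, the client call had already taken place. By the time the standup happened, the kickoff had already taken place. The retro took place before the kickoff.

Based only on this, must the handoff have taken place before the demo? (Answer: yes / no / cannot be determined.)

cannot be determined

No chain of stated constraints runs from the handoff to the demo, and none runs from the demo to the handoff either.
So the relative order of the handoff and the demo is not fixed by the given facts.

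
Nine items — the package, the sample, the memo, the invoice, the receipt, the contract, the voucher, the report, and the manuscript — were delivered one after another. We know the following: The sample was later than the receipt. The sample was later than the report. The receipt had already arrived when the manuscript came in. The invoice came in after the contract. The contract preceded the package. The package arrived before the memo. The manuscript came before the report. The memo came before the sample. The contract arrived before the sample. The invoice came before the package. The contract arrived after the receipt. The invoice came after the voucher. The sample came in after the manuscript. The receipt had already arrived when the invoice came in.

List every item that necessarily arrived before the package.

Directly stated before the package: the contract and the invoice.
The receipt reaches the package via the receipt → the invoice → the package.
The voucher reaches the package via the voucher → the invoice → the package.
No chain forces the report (or any of the others) ahead of the package.

the contract, the invoice, the receipt, the voucher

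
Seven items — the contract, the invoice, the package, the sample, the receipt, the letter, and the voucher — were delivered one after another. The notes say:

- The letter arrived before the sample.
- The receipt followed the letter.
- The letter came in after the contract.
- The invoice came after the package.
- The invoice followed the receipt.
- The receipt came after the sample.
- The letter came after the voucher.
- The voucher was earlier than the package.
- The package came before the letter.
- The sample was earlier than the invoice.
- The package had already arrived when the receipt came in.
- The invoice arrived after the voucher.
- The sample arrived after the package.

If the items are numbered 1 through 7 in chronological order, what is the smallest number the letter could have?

4

The contract, the package, and the voucher must all come before the letter — 3 forced predecessors.
Nothing else is forced ahead of the letter, so its earliest slot is position 3 + 1 = 4.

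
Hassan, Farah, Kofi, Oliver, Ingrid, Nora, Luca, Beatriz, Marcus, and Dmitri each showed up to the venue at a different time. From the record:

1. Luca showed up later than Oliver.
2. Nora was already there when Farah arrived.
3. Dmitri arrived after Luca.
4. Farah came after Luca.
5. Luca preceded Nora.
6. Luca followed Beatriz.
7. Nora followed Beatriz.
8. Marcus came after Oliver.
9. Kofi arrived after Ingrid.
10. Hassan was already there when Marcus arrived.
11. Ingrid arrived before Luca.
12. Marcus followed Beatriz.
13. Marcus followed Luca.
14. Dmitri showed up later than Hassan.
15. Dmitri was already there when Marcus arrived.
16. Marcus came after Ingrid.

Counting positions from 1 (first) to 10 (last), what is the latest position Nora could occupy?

Nora must come before Farah — 1 guest forced after them.
Everything else can be placed before Nora in some valid order, so Nora can sit as late as position 10 − 1 = 9.

9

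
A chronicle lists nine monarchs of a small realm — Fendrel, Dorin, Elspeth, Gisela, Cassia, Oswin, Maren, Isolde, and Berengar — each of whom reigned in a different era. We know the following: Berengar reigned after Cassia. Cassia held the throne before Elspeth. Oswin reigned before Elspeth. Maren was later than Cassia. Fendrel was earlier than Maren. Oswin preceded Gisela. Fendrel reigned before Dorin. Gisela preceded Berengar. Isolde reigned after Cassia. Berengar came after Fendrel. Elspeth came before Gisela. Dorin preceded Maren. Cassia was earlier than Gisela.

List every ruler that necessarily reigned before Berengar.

Directly stated before Berengar: Cassia, Fendrel, and Gisela.
Elspeth reaches Berengar via Elspeth → Gisela → Berengar.
Oswin reaches Berengar via Oswin → Gisela → Berengar.

Cassia, Elspeth, Fendrel, Gisela, Oswin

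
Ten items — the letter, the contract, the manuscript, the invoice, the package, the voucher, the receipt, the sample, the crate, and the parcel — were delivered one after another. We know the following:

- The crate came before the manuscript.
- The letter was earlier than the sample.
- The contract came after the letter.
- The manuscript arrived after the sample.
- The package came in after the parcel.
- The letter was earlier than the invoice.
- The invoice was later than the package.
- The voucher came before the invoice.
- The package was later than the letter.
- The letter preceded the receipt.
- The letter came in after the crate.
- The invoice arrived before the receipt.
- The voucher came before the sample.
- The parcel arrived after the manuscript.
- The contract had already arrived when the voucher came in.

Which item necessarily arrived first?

The crate has a chain of constraints placing it before every other item, so the crate must be first.

the crate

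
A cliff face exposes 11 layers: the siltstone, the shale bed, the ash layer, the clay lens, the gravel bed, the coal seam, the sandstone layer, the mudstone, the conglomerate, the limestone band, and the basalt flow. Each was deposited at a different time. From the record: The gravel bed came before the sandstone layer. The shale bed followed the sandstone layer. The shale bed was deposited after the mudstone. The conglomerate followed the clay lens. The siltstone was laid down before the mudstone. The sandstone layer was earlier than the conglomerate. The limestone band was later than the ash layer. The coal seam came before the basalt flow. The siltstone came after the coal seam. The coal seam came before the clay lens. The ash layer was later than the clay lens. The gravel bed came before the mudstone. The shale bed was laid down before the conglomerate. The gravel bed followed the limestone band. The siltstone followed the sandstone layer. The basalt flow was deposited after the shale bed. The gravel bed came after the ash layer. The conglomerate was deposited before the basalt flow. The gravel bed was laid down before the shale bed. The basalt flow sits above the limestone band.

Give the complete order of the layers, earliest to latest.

the coal seam, the clay lens, the ash layer, the limestone band, the gravel bed, the sandstone layer, the siltstone, the mudstone, the shale bed, the conglomerate, the basalt flow

The constraints fix every adjacent pair, so only one ordering works:
the coal seam → the clay lens → the ash layer → the limestone band → the gravel bed → the sandstone layer → the siltstone → the mudstone → the shale bed → the conglomerate → the basalt flow.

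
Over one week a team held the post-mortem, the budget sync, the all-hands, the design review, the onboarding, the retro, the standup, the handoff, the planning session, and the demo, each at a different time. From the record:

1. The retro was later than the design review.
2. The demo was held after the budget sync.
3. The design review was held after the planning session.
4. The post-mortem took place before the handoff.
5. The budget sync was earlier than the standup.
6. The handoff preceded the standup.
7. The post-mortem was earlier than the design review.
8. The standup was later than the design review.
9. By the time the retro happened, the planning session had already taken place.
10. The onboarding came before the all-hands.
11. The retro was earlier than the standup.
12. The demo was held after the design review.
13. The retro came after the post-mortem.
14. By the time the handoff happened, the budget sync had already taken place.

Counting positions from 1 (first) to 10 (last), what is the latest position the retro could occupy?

9

The retro must come before the standup — 1 meeting forced after it.
Everything else can be placed before the retro in some valid order, so the retro can sit as late as position 10 − 1 = 9.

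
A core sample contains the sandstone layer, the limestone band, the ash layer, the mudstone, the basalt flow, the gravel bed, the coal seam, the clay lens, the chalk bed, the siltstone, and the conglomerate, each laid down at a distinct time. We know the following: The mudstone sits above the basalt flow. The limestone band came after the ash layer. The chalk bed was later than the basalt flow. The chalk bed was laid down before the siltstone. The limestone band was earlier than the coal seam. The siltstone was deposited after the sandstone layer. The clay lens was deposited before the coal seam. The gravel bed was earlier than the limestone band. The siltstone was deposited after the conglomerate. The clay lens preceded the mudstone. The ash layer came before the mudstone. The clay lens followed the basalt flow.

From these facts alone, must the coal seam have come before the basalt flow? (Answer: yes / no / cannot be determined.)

Tracing the constraints gives the basalt flow → the clay lens → the coal seam, so the basalt flow must come before the coal seam.
That means the coal seam cannot be before the basalt flow.

no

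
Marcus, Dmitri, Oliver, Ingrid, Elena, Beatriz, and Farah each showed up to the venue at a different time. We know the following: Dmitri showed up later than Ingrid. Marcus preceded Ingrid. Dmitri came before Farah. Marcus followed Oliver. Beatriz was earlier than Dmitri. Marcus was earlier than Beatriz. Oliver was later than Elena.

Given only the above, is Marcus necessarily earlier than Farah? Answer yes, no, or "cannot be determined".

Chain the constraints: Marcus → Beatriz → Dmitri → Farah. Each link is directly stated, so Marcus comes before Farah.

yes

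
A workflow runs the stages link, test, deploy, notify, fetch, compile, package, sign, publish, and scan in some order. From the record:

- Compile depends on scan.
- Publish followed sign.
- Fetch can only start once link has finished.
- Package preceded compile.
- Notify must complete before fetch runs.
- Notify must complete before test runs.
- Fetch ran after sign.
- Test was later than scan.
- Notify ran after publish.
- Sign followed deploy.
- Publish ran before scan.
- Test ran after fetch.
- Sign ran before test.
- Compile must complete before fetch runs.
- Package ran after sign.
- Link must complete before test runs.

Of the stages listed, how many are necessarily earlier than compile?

Directly stated before compile: package and scan.
Deploy reaches compile via deploy → sign → package → compile.
Publish reaches compile via publish → scan → compile.
Sign reaches compile via sign → package → compile.
That's deploy, package, publish, scan, and sign — 5 in all.

5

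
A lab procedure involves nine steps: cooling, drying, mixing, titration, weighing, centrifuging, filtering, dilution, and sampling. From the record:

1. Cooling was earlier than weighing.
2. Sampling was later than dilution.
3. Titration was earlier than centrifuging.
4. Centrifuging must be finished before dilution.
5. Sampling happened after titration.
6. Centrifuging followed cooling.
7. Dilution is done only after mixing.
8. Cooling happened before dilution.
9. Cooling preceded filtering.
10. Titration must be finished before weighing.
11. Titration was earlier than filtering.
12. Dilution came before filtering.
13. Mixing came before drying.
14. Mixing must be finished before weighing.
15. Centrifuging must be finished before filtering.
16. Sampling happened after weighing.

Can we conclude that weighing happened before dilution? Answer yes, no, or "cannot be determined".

No chain of stated constraints runs from weighing to dilution, and none runs from dilution to weighing either.
So the relative order of weighing and dilution is not fixed by the given facts.

cannot be determined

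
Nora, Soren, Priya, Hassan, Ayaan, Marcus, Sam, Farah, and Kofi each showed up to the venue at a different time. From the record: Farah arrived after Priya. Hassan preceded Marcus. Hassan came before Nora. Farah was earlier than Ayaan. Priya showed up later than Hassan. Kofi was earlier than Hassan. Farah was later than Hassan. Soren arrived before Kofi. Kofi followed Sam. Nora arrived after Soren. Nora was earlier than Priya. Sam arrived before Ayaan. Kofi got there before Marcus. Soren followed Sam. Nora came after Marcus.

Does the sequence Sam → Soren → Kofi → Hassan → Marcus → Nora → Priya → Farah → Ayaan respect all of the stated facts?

Check each stated constraint against the proposed order — e.g. Hassan is ahead of Farah; Sam is ahead of Ayaan. Every pair is in the required order; nothing is violated.

yes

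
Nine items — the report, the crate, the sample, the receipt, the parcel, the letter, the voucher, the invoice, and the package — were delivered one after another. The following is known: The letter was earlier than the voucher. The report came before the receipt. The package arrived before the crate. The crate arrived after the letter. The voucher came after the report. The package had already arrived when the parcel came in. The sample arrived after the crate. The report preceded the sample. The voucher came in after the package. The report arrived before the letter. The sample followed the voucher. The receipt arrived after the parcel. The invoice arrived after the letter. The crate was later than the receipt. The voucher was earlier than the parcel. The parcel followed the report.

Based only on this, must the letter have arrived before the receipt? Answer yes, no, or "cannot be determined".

yes

Chain the constraints: the letter → the voucher → the parcel → the receipt. Each link is directly stated, so the letter comes before the receipt.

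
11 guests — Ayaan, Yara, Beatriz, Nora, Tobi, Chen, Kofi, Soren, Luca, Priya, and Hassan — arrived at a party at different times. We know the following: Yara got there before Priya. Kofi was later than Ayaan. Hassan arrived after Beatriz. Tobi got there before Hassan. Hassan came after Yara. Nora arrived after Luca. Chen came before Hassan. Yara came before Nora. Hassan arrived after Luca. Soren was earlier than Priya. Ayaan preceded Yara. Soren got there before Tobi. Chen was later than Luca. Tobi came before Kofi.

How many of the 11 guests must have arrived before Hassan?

Directly stated before Hassan: Beatriz, Chen, Luca, Tobi, and Yara.
Ayaan reaches Hassan via Ayaan → Yara → Hassan.
Soren reaches Hassan via Soren → Tobi → Hassan.
No chain forces Kofi (or any of the others) ahead of Hassan.
That's Ayaan, Beatriz, Chen, Luca, Soren, Tobi, and Yara — 7 in all.

7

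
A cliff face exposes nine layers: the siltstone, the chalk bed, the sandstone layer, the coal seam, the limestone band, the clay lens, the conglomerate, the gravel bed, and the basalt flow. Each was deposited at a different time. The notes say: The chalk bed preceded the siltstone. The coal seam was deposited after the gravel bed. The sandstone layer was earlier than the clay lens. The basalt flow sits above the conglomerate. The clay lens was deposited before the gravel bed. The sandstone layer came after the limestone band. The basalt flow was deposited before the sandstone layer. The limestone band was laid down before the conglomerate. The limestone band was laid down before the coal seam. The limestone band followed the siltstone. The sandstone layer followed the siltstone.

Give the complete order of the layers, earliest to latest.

the chalk bed, the siltstone, the limestone band, the conglomerate, the basalt flow, the sandstone layer, the clay lens, the gravel bed, the coal seam

The constraints fix every adjacent pair, so only one ordering works:
the chalk bed → the siltstone → the limestone band → the conglomerate → the basalt flow → the sandstone layer → the clay lens → the gravel bed → the coal seam.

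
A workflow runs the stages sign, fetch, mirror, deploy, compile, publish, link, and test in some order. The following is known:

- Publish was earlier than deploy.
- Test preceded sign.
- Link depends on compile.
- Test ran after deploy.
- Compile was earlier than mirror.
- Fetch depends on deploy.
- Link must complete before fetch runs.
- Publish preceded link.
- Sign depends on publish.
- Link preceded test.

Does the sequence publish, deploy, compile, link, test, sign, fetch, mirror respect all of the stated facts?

yes

Check each stated constraint against the proposed order — e.g. publish is ahead of sign; compile is ahead of mirror. Every pair is in the required order; nothing is violated.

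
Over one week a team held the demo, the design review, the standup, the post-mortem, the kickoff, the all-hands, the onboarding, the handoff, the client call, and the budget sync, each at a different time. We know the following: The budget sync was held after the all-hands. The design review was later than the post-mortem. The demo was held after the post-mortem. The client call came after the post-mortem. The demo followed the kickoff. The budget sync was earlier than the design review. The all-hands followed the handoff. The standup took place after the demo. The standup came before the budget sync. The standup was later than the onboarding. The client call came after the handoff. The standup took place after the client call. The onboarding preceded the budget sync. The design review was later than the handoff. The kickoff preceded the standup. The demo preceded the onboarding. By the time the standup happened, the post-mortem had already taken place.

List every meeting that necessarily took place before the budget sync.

Directly stated before the budget sync: the all-hands, the onboarding, and the standup.
The client call reaches the budget sync via the client call → the standup → the budget sync.
The demo reaches the budget sync via the demo → the standup → the budget sync.
The handoff reaches the budget sync via the handoff → the all-hands → the budget sync.
Likewise the kickoff and the post-mortem each reach the budget sync by chaining the stated constraints.
No chain forces the design review ahead of the budget sync.

the all-hands, the client call, the demo, the handoff, the kickoff, the onboarding, the post-mortem, the standup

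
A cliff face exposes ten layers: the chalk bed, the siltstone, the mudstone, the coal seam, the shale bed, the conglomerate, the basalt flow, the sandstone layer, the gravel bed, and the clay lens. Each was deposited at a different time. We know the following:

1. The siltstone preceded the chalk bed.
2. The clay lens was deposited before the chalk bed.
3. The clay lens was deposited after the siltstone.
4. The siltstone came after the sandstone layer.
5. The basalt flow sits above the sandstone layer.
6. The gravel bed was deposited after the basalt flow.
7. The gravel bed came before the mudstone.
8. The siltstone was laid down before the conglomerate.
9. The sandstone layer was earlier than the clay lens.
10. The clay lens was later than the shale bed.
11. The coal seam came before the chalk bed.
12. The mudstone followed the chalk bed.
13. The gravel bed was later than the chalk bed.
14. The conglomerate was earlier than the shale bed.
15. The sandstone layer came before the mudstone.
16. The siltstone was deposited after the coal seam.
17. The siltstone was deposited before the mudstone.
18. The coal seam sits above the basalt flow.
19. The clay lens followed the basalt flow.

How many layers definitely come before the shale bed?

Directly stated before the shale bed: the conglomerate.
The basalt flow reaches the shale bed via the basalt flow → the coal seam → the siltstone → the conglomerate → the shale bed.
The coal seam reaches the shale bed via the coal seam → the siltstone → the conglomerate → the shale bed.
The sandstone layer reaches the shale bed via the sandstone layer → the siltstone → the conglomerate → the shale bed.
Likewise the siltstone reaches the shale bed by chaining the stated constraints.
No chain forces the mudstone (or any of the others) ahead of the shale bed.
That's the basalt flow, the coal seam, the conglomerate, the sandstone layer, and the siltstone — 5 in all.

5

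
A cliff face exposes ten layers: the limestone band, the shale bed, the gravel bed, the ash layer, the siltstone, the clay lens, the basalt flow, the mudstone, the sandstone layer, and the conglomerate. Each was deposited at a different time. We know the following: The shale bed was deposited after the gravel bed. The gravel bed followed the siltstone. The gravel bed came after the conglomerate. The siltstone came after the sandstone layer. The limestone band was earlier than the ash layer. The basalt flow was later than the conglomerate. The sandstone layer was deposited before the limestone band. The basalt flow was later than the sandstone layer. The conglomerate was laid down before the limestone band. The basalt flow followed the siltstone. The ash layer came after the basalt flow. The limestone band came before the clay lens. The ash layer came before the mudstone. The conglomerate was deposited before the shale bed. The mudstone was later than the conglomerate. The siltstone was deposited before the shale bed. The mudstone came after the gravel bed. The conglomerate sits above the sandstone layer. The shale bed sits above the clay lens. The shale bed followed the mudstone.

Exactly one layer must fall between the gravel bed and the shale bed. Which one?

the mudstone

Tracing the constraints gives the gravel bed → the mudstone → the shale bed, so the mudstone sits after the gravel bed and before the shale bed.
No other layer is forced both after the gravel bed and before the shale bed.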